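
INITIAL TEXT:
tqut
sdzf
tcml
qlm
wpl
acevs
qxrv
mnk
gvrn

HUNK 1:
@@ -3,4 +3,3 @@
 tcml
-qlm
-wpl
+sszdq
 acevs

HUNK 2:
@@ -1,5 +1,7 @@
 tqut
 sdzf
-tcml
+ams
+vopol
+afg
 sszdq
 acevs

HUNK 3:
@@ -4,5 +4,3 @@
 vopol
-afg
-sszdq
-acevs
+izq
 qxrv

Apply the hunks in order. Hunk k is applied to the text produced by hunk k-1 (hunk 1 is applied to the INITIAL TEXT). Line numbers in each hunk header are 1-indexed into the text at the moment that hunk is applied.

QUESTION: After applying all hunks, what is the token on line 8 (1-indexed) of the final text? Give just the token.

Answer: gvrn

Derivation:
Hunk 1: at line 3 remove [qlm,wpl] add [sszdq] -> 8 lines: tqut sdzf tcml sszdq acevs qxrv mnk gvrn
Hunk 2: at line 1 remove [tcml] add [ams,vopol,afg] -> 10 lines: tqut sdzf ams vopol afg sszdq acevs qxrv mnk gvrn
Hunk 3: at line 4 remove [afg,sszdq,acevs] add [izq] -> 8 lines: tqut sdzf ams vopol izq qxrv mnk gvrn
Final line 8: gvrn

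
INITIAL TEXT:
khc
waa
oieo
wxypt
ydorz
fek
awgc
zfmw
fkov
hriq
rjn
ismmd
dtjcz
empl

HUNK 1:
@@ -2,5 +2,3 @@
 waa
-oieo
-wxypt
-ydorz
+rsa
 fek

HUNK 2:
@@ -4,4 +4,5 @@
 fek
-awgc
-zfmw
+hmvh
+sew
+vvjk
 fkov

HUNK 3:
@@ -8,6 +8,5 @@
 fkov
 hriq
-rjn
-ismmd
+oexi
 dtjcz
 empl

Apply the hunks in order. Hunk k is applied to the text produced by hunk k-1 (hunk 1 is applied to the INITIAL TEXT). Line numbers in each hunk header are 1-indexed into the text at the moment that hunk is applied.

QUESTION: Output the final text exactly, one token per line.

Answer: khc
waa
rsa
fek
hmvh
sew
vvjk
fkov
hriq
oexi
dtjcz
empl

Derivation:
Hunk 1: at line 2 remove [oieo,wxypt,ydorz] add [rsa] -> 12 lines: khc waa rsa fek awgc zfmw fkov hriq rjn ismmd dtjcz empl
Hunk 2: at line 4 remove [awgc,zfmw] add [hmvh,sew,vvjk] -> 13 lines: khc waa rsa fek hmvh sew vvjk fkov hriq rjn ismmd dtjcz empl
Hunk 3: at line 8 remove [rjn,ismmd] add [oexi] -> 12 lines: khc waa rsa fek hmvh sew vvjk fkov hriq oexi dtjcz empl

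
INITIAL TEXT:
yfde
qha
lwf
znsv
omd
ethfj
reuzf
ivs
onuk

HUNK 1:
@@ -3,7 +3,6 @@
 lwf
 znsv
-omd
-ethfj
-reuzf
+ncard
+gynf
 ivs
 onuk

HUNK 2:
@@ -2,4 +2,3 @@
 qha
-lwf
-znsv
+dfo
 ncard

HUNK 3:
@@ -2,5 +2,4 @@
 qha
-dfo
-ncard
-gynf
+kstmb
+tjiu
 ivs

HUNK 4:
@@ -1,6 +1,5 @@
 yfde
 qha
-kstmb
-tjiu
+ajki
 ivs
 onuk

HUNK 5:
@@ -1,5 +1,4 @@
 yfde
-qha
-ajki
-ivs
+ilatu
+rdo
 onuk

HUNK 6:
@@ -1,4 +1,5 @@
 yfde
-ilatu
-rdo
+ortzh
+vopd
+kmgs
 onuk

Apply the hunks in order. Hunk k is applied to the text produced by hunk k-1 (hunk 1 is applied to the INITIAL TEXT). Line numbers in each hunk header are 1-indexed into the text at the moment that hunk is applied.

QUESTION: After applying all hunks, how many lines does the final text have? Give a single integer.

Answer: 5

Derivation:
Hunk 1: at line 3 remove [omd,ethfj,reuzf] add [ncard,gynf] -> 8 lines: yfde qha lwf znsv ncard gynf ivs onuk
Hunk 2: at line 2 remove [lwf,znsv] add [dfo] -> 7 lines: yfde qha dfo ncard gynf ivs onuk
Hunk 3: at line 2 remove [dfo,ncard,gynf] add [kstmb,tjiu] -> 6 lines: yfde qha kstmb tjiu ivs onuk
Hunk 4: at line 1 remove [kstmb,tjiu] add [ajki] -> 5 lines: yfde qha ajki ivs onuk
Hunk 5: at line 1 remove [qha,ajki,ivs] add [ilatu,rdo] -> 4 lines: yfde ilatu rdo onuk
Hunk 6: at line 1 remove [ilatu,rdo] add [ortzh,vopd,kmgs] -> 5 lines: yfde ortzh vopd kmgs onuk
Final line count: 5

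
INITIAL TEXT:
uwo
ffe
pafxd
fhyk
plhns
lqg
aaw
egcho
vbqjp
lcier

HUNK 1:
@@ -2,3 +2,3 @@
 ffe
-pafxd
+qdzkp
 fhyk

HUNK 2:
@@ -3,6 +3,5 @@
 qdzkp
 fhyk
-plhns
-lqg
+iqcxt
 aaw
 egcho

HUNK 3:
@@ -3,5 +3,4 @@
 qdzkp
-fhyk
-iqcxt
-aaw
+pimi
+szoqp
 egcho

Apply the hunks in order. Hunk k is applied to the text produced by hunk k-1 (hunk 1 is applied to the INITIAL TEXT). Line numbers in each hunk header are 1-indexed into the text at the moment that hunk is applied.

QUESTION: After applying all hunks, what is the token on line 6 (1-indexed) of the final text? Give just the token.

Answer: egcho

Derivation:
Hunk 1: at line 2 remove [pafxd] add [qdzkp] -> 10 lines: uwo ffe qdzkp fhyk plhns lqg aaw egcho vbqjp lcier
Hunk 2: at line 3 remove [plhns,lqg] add [iqcxt] -> 9 lines: uwo ffe qdzkp fhyk iqcxt aaw egcho vbqjp lcier
Hunk 3: at line 3 remove [fhyk,iqcxt,aaw] add [pimi,szoqp] -> 8 lines: uwo ffe qdzkp pimi szoqp egcho vbqjp lcier
Final line 6: egcho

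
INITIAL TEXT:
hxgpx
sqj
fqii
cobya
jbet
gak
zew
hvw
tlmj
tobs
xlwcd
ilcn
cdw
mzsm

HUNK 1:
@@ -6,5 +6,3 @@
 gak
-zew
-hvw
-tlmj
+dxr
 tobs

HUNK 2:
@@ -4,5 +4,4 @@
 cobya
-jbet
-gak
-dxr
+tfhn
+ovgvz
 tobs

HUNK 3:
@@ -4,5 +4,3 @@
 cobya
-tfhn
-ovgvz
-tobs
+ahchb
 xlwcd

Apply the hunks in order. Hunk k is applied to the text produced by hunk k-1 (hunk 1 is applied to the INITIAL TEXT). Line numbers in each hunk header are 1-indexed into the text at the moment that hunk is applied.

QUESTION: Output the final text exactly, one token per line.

Hunk 1: at line 6 remove [zew,hvw,tlmj] add [dxr] -> 12 lines: hxgpx sqj fqii cobya jbet gak dxr tobs xlwcd ilcn cdw mzsm
Hunk 2: at line 4 remove [jbet,gak,dxr] add [tfhn,ovgvz] -> 11 lines: hxgpx sqj fqii cobya tfhn ovgvz tobs xlwcd ilcn cdw mzsm
Hunk 3: at line 4 remove [tfhn,ovgvz,tobs] add [ahchb] -> 9 lines: hxgpx sqj fqii cobya ahchb xlwcd ilcn cdw mzsm

Answer: hxgpx
sqj
fqii
cobya
ahchb
xlwcd
ilcn
cdw
mzsm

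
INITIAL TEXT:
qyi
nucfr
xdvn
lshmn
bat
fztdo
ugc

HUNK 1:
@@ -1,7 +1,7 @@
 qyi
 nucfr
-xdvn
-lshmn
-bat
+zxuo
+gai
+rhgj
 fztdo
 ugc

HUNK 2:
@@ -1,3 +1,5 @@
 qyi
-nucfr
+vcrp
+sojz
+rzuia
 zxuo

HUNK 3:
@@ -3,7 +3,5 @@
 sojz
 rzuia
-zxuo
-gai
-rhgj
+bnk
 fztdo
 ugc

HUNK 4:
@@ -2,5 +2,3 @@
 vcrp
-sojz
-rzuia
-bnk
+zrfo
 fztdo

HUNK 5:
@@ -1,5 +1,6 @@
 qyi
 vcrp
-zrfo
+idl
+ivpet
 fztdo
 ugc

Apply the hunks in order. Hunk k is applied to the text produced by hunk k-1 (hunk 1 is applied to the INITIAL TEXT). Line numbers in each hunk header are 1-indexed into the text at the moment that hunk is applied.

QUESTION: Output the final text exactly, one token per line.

Hunk 1: at line 1 remove [xdvn,lshmn,bat] add [zxuo,gai,rhgj] -> 7 lines: qyi nucfr zxuo gai rhgj fztdo ugc
Hunk 2: at line 1 remove [nucfr] add [vcrp,sojz,rzuia] -> 9 lines: qyi vcrp sojz rzuia zxuo gai rhgj fztdo ugc
Hunk 3: at line 3 remove [zxuo,gai,rhgj] add [bnk] -> 7 lines: qyi vcrp sojz rzuia bnk fztdo ugc
Hunk 4: at line 2 remove [sojz,rzuia,bnk] add [zrfo] -> 5 lines: qyi vcrp zrfo fztdo ugc
Hunk 5: at line 1 remove [zrfo] add [idl,ivpet] -> 6 lines: qyi vcrp idl ivpet fztdo ugc

Answer: qyi
vcrp
idl
ivpet
fztdo
ugc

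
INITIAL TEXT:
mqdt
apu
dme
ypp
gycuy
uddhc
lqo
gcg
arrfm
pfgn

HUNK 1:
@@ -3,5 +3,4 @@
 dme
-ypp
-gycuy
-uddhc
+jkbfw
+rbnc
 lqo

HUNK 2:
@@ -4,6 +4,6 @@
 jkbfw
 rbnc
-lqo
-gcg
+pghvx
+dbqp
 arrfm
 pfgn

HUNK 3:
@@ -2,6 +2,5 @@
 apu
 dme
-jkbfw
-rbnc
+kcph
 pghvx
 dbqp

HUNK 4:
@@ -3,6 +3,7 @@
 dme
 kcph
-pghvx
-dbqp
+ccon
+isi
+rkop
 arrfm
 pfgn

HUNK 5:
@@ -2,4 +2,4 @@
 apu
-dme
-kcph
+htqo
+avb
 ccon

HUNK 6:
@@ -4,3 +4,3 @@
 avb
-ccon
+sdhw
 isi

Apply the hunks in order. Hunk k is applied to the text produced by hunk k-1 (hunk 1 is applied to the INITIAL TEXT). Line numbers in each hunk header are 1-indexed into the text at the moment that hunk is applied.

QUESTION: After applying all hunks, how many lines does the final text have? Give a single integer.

Hunk 1: at line 3 remove [ypp,gycuy,uddhc] add [jkbfw,rbnc] -> 9 lines: mqdt apu dme jkbfw rbnc lqo gcg arrfm pfgn
Hunk 2: at line 4 remove [lqo,gcg] add [pghvx,dbqp] -> 9 lines: mqdt apu dme jkbfw rbnc pghvx dbqp arrfm pfgn
Hunk 3: at line 2 remove [jkbfw,rbnc] add [kcph] -> 8 lines: mqdt apu dme kcph pghvx dbqp arrfm pfgn
Hunk 4: at line 3 remove [pghvx,dbqp] add [ccon,isi,rkop] -> 9 lines: mqdt apu dme kcph ccon isi rkop arrfm pfgn
Hunk 5: at line 2 remove [dme,kcph] add [htqo,avb] -> 9 lines: mqdt apu htqo avb ccon isi rkop arrfm pfgn
Hunk 6: at line 4 remove [ccon] add [sdhw] -> 9 lines: mqdt apu htqo avb sdhw isi rkop arrfm pfgn
Final line count: 9

Answer: 9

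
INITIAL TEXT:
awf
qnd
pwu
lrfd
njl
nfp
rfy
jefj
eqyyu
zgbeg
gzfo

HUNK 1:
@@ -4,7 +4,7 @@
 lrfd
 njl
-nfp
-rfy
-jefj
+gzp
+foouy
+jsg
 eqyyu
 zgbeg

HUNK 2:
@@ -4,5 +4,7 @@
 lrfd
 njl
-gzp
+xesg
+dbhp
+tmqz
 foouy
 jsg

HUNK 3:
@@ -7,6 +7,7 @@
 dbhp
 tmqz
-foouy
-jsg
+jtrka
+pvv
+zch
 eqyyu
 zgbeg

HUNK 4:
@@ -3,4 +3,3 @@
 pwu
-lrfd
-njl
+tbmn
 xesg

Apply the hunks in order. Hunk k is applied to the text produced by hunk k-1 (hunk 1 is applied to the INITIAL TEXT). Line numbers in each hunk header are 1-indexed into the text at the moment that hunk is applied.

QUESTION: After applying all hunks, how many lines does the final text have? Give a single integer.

Answer: 13

Derivation:
Hunk 1: at line 4 remove [nfp,rfy,jefj] add [gzp,foouy,jsg] -> 11 lines: awf qnd pwu lrfd njl gzp foouy jsg eqyyu zgbeg gzfo
Hunk 2: at line 4 remove [gzp] add [xesg,dbhp,tmqz] -> 13 lines: awf qnd pwu lrfd njl xesg dbhp tmqz foouy jsg eqyyu zgbeg gzfo
Hunk 3: at line 7 remove [foouy,jsg] add [jtrka,pvv,zch] -> 14 lines: awf qnd pwu lrfd njl xesg dbhp tmqz jtrka pvv zch eqyyu zgbeg gzfo
Hunk 4: at line 3 remove [lrfd,njl] add [tbmn] -> 13 lines: awf qnd pwu tbmn xesg dbhp tmqz jtrka pvv zch eqyyu zgbeg gzfo
Final line count: 13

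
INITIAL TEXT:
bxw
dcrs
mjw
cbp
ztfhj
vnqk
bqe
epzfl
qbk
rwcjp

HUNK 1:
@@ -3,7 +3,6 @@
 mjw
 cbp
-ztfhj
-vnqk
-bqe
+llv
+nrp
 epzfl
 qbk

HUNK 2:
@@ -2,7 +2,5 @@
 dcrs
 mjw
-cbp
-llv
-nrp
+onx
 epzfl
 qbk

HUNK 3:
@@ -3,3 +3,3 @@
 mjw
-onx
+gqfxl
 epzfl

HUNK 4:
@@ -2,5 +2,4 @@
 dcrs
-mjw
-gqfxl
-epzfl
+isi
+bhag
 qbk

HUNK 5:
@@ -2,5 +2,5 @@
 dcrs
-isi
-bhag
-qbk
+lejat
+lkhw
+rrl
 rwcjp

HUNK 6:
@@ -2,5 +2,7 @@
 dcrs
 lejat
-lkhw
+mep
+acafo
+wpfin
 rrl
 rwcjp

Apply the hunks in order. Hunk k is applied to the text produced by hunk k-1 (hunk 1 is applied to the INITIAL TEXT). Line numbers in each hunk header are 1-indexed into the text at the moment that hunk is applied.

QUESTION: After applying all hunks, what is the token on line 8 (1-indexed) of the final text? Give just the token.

Answer: rwcjp

Derivation:
Hunk 1: at line 3 remove [ztfhj,vnqk,bqe] add [llv,nrp] -> 9 lines: bxw dcrs mjw cbp llv nrp epzfl qbk rwcjp
Hunk 2: at line 2 remove [cbp,llv,nrp] add [onx] -> 7 lines: bxw dcrs mjw onx epzfl qbk rwcjp
Hunk 3: at line 3 remove [onx] add [gqfxl] -> 7 lines: bxw dcrs mjw gqfxl epzfl qbk rwcjp
Hunk 4: at line 2 remove [mjw,gqfxl,epzfl] add [isi,bhag] -> 6 lines: bxw dcrs isi bhag qbk rwcjp
Hunk 5: at line 2 remove [isi,bhag,qbk] add [lejat,lkhw,rrl] -> 6 lines: bxw dcrs lejat lkhw rrl rwcjp
Hunk 6: at line 2 remove [lkhw] add [mep,acafo,wpfin] -> 8 lines: bxw dcrs lejat mep acafo wpfin rrl rwcjp
Final line 8: rwcjp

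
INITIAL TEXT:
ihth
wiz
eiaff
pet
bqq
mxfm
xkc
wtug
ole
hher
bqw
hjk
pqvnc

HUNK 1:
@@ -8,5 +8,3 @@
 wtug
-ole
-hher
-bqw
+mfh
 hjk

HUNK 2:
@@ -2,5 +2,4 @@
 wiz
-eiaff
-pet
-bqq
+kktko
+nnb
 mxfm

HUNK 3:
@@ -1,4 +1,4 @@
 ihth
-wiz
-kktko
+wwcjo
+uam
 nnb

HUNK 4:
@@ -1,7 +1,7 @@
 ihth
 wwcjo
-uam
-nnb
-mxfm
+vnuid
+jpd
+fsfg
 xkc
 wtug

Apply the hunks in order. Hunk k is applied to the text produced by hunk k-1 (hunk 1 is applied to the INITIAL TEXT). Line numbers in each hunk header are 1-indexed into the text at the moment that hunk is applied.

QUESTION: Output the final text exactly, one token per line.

Hunk 1: at line 8 remove [ole,hher,bqw] add [mfh] -> 11 lines: ihth wiz eiaff pet bqq mxfm xkc wtug mfh hjk pqvnc
Hunk 2: at line 2 remove [eiaff,pet,bqq] add [kktko,nnb] -> 10 lines: ihth wiz kktko nnb mxfm xkc wtug mfh hjk pqvnc
Hunk 3: at line 1 remove [wiz,kktko] add [wwcjo,uam] -> 10 lines: ihth wwcjo uam nnb mxfm xkc wtug mfh hjk pqvnc
Hunk 4: at line 1 remove [uam,nnb,mxfm] add [vnuid,jpd,fsfg] -> 10 lines: ihth wwcjo vnuid jpd fsfg xkc wtug mfh hjk pqvnc

Answer: ihth
wwcjo
vnuid
jpd
fsfg
xkc
wtug
mfh
hjk
pqvnc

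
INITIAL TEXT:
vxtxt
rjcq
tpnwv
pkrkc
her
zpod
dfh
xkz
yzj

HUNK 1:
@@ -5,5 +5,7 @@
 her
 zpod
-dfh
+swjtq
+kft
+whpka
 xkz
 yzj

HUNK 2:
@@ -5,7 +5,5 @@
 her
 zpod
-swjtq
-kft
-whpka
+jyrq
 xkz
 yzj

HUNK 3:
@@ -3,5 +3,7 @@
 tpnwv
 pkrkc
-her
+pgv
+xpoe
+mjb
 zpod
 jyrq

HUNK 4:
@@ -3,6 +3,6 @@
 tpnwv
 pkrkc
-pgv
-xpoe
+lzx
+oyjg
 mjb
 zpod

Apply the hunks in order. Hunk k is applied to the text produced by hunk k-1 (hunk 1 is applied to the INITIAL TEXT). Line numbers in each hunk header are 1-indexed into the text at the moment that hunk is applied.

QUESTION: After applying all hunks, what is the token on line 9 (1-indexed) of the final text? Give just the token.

Hunk 1: at line 5 remove [dfh] add [swjtq,kft,whpka] -> 11 lines: vxtxt rjcq tpnwv pkrkc her zpod swjtq kft whpka xkz yzj
Hunk 2: at line 5 remove [swjtq,kft,whpka] add [jyrq] -> 9 lines: vxtxt rjcq tpnwv pkrkc her zpod jyrq xkz yzj
Hunk 3: at line 3 remove [her] add [pgv,xpoe,mjb] -> 11 lines: vxtxt rjcq tpnwv pkrkc pgv xpoe mjb zpod jyrq xkz yzj
Hunk 4: at line 3 remove [pgv,xpoe] add [lzx,oyjg] -> 11 lines: vxtxt rjcq tpnwv pkrkc lzx oyjg mjb zpod jyrq xkz yzj
Final line 9: jyrq

Answer: jyrq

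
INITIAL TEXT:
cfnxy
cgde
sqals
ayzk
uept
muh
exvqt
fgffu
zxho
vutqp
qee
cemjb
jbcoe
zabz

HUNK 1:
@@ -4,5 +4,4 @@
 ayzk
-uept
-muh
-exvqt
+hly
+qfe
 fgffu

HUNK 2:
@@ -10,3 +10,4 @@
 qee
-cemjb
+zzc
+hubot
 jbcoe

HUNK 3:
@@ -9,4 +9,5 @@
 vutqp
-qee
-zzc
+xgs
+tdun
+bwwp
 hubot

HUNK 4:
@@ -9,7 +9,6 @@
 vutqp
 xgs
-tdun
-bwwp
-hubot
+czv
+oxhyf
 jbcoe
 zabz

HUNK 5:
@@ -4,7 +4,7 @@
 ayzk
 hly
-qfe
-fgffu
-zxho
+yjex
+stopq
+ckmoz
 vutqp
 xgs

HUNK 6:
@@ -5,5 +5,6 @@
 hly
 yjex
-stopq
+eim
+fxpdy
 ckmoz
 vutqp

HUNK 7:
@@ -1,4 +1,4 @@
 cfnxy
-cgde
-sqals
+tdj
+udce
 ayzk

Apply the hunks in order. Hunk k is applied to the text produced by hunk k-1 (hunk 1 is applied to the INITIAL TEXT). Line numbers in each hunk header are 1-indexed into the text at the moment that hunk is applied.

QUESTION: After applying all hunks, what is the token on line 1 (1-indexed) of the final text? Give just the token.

Answer: cfnxy

Derivation:
Hunk 1: at line 4 remove [uept,muh,exvqt] add [hly,qfe] -> 13 lines: cfnxy cgde sqals ayzk hly qfe fgffu zxho vutqp qee cemjb jbcoe zabz
Hunk 2: at line 10 remove [cemjb] add [zzc,hubot] -> 14 lines: cfnxy cgde sqals ayzk hly qfe fgffu zxho vutqp qee zzc hubot jbcoe zabz
Hunk 3: at line 9 remove [qee,zzc] add [xgs,tdun,bwwp] -> 15 lines: cfnxy cgde sqals ayzk hly qfe fgffu zxho vutqp xgs tdun bwwp hubot jbcoe zabz
Hunk 4: at line 9 remove [tdun,bwwp,hubot] add [czv,oxhyf] -> 14 lines: cfnxy cgde sqals ayzk hly qfe fgffu zxho vutqp xgs czv oxhyf jbcoe zabz
Hunk 5: at line 4 remove [qfe,fgffu,zxho] add [yjex,stopq,ckmoz] -> 14 lines: cfnxy cgde sqals ayzk hly yjex stopq ckmoz vutqp xgs czv oxhyf jbcoe zabz
Hunk 6: at line 5 remove [stopq] add [eim,fxpdy] -> 15 lines: cfnxy cgde sqals ayzk hly yjex eim fxpdy ckmoz vutqp xgs czv oxhyf jbcoe zabz
Hunk 7: at line 1 remove [cgde,sqals] add [tdj,udce] -> 15 lines: cfnxy tdj udce ayzk hly yjex eim fxpdy ckmoz vutqp xgs czv oxhyf jbcoe zabz
Final line 1: cfnxy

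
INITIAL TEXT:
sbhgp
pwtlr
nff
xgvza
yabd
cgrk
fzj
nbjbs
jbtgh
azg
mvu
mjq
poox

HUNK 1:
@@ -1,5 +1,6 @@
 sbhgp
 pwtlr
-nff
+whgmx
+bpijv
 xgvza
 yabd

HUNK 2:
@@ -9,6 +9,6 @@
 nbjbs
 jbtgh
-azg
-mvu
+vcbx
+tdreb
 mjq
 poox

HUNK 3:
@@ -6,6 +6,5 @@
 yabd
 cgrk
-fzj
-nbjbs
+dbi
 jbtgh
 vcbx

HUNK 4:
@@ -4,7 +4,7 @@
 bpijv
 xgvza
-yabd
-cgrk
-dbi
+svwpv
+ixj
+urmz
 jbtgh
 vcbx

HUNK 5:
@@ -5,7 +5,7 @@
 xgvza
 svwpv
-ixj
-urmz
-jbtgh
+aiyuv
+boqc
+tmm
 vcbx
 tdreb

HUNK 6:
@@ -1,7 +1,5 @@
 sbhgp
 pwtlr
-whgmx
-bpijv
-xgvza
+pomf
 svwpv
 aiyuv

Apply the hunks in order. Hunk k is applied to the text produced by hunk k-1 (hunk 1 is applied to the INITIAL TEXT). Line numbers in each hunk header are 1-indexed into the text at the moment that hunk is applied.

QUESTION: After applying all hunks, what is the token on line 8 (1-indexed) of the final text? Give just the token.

Answer: vcbx

Derivation:
Hunk 1: at line 1 remove [nff] add [whgmx,bpijv] -> 14 lines: sbhgp pwtlr whgmx bpijv xgvza yabd cgrk fzj nbjbs jbtgh azg mvu mjq poox
Hunk 2: at line 9 remove [azg,mvu] add [vcbx,tdreb] -> 14 lines: sbhgp pwtlr whgmx bpijv xgvza yabd cgrk fzj nbjbs jbtgh vcbx tdreb mjq poox
Hunk 3: at line 6 remove [fzj,nbjbs] add [dbi] -> 13 lines: sbhgp pwtlr whgmx bpijv xgvza yabd cgrk dbi jbtgh vcbx tdreb mjq poox
Hunk 4: at line 4 remove [yabd,cgrk,dbi] add [svwpv,ixj,urmz] -> 13 lines: sbhgp pwtlr whgmx bpijv xgvza svwpv ixj urmz jbtgh vcbx tdreb mjq poox
Hunk 5: at line 5 remove [ixj,urmz,jbtgh] add [aiyuv,boqc,tmm] -> 13 lines: sbhgp pwtlr whgmx bpijv xgvza svwpv aiyuv boqc tmm vcbx tdreb mjq poox
Hunk 6: at line 1 remove [whgmx,bpijv,xgvza] add [pomf] -> 11 lines: sbhgp pwtlr pomf svwpv aiyuv boqc tmm vcbx tdreb mjq poox
Final line 8: vcbx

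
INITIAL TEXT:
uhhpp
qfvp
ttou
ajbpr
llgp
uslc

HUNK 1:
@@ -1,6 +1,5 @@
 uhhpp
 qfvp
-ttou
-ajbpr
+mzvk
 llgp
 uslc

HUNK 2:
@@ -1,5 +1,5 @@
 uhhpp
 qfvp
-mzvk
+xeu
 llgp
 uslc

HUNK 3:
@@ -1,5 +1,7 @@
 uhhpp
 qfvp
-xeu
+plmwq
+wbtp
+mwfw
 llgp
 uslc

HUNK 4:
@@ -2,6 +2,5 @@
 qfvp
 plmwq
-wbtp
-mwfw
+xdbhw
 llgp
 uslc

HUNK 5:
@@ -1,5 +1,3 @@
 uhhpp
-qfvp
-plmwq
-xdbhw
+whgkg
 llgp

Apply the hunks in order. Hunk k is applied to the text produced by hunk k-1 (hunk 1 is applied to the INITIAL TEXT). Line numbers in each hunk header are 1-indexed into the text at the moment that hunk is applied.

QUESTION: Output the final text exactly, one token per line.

Answer: uhhpp
whgkg
llgp
uslc

Derivation:
Hunk 1: at line 1 remove [ttou,ajbpr] add [mzvk] -> 5 lines: uhhpp qfvp mzvk llgp uslc
Hunk 2: at line 1 remove [mzvk] add [xeu] -> 5 lines: uhhpp qfvp xeu llgp uslc
Hunk 3: at line 1 remove [xeu] add [plmwq,wbtp,mwfw] -> 7 lines: uhhpp qfvp plmwq wbtp mwfw llgp uslc
Hunk 4: at line 2 remove [wbtp,mwfw] add [xdbhw] -> 6 lines: uhhpp qfvp plmwq xdbhw llgp uslc
Hunk 5: at line 1 remove [qfvp,plmwq,xdbhw] add [whgkg] -> 4 lines: uhhpp whgkg llgp uslc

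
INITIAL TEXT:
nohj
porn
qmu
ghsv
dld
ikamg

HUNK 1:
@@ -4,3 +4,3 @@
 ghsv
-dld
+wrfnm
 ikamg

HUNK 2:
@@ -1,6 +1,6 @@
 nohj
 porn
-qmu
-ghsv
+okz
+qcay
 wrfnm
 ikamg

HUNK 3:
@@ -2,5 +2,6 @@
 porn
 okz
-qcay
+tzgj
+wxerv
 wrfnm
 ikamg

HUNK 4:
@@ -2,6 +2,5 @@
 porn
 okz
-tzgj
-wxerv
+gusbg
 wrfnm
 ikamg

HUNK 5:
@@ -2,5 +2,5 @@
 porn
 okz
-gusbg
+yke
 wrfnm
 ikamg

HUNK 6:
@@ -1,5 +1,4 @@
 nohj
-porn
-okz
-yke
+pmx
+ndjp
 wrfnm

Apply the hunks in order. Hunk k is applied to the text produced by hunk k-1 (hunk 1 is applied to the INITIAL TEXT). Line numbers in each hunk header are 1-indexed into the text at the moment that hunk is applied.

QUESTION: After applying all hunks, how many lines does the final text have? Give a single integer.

Hunk 1: at line 4 remove [dld] add [wrfnm] -> 6 lines: nohj porn qmu ghsv wrfnm ikamg
Hunk 2: at line 1 remove [qmu,ghsv] add [okz,qcay] -> 6 lines: nohj porn okz qcay wrfnm ikamg
Hunk 3: at line 2 remove [qcay] add [tzgj,wxerv] -> 7 lines: nohj porn okz tzgj wxerv wrfnm ikamg
Hunk 4: at line 2 remove [tzgj,wxerv] add [gusbg] -> 6 lines: nohj porn okz gusbg wrfnm ikamg
Hunk 5: at line 2 remove [gusbg] add [yke] -> 6 lines: nohj porn okz yke wrfnm ikamg
Hunk 6: at line 1 remove [porn,okz,yke] add [pmx,ndjp] -> 5 lines: nohj pmx ndjp wrfnm ikamg
Final line count: 5

Answer: 5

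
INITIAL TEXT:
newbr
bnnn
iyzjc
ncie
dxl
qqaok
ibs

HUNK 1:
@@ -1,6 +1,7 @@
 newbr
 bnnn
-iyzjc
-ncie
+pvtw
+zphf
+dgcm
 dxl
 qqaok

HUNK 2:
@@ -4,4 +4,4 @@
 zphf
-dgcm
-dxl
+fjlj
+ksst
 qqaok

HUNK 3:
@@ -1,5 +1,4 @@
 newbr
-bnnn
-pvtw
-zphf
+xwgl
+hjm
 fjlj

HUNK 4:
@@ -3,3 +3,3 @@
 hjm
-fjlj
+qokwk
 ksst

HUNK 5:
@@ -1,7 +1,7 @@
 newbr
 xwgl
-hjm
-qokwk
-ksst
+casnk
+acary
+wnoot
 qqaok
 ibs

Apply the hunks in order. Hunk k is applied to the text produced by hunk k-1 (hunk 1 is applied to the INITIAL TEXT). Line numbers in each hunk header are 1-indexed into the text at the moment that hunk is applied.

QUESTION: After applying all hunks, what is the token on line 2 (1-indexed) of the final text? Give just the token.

Hunk 1: at line 1 remove [iyzjc,ncie] add [pvtw,zphf,dgcm] -> 8 lines: newbr bnnn pvtw zphf dgcm dxl qqaok ibs
Hunk 2: at line 4 remove [dgcm,dxl] add [fjlj,ksst] -> 8 lines: newbr bnnn pvtw zphf fjlj ksst qqaok ibs
Hunk 3: at line 1 remove [bnnn,pvtw,zphf] add [xwgl,hjm] -> 7 lines: newbr xwgl hjm fjlj ksst qqaok ibs
Hunk 4: at line 3 remove [fjlj] add [qokwk] -> 7 lines: newbr xwgl hjm qokwk ksst qqaok ibs
Hunk 5: at line 1 remove [hjm,qokwk,ksst] add [casnk,acary,wnoot] -> 7 lines: newbr xwgl casnk acary wnoot qqaok ibs
Final line 2: xwgl

Answer: xwgl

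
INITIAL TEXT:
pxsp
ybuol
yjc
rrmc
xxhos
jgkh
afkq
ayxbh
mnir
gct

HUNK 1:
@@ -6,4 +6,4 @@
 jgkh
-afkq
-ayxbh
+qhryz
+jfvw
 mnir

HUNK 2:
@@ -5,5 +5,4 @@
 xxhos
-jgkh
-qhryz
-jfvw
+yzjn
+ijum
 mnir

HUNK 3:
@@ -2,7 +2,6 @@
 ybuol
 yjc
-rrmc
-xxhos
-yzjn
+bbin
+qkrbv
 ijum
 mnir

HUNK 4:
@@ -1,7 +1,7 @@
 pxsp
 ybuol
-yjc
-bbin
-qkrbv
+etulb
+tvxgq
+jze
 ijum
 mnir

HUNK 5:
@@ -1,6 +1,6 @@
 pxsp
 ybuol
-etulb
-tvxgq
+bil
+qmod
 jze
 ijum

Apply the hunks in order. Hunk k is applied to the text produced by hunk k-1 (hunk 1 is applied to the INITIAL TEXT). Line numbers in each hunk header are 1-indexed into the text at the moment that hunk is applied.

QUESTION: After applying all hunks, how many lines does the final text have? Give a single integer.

Hunk 1: at line 6 remove [afkq,ayxbh] add [qhryz,jfvw] -> 10 lines: pxsp ybuol yjc rrmc xxhos jgkh qhryz jfvw mnir gct
Hunk 2: at line 5 remove [jgkh,qhryz,jfvw] add [yzjn,ijum] -> 9 lines: pxsp ybuol yjc rrmc xxhos yzjn ijum mnir gct
Hunk 3: at line 2 remove [rrmc,xxhos,yzjn] add [bbin,qkrbv] -> 8 lines: pxsp ybuol yjc bbin qkrbv ijum mnir gct
Hunk 4: at line 1 remove [yjc,bbin,qkrbv] add [etulb,tvxgq,jze] -> 8 lines: pxsp ybuol etulb tvxgq jze ijum mnir gct
Hunk 5: at line 1 remove [etulb,tvxgq] add [bil,qmod] -> 8 lines: pxsp ybuol bil qmod jze ijum mnir gct
Final line count: 8

Answer: 8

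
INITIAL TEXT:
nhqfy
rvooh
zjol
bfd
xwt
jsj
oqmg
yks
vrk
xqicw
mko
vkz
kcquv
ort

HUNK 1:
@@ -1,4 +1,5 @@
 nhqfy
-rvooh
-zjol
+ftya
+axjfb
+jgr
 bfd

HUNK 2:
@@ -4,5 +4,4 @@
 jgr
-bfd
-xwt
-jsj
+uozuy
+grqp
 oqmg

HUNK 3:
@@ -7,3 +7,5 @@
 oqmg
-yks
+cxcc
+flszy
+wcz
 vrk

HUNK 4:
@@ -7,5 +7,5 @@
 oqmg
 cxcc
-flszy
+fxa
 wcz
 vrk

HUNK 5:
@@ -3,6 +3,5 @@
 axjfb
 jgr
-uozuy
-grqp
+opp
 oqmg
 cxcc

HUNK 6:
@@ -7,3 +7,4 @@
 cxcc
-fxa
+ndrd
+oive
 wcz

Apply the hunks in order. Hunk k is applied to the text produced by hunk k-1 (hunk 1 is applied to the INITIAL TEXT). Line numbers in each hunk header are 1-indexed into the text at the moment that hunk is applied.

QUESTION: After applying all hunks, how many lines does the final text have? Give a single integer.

Answer: 16

Derivation:
Hunk 1: at line 1 remove [rvooh,zjol] add [ftya,axjfb,jgr] -> 15 lines: nhqfy ftya axjfb jgr bfd xwt jsj oqmg yks vrk xqicw mko vkz kcquv ort
Hunk 2: at line 4 remove [bfd,xwt,jsj] add [uozuy,grqp] -> 14 lines: nhqfy ftya axjfb jgr uozuy grqp oqmg yks vrk xqicw mko vkz kcquv ort
Hunk 3: at line 7 remove [yks] add [cxcc,flszy,wcz] -> 16 lines: nhqfy ftya axjfb jgr uozuy grqp oqmg cxcc flszy wcz vrk xqicw mko vkz kcquv ort
Hunk 4: at line 7 remove [flszy] add [fxa] -> 16 lines: nhqfy ftya axjfb jgr uozuy grqp oqmg cxcc fxa wcz vrk xqicw mko vkz kcquv ort
Hunk 5: at line 3 remove [uozuy,grqp] add [opp] -> 15 lines: nhqfy ftya axjfb jgr opp oqmg cxcc fxa wcz vrk xqicw mko vkz kcquv ort
Hunk 6: at line 7 remove [fxa] add [ndrd,oive] -> 16 lines: nhqfy ftya axjfb jgr opp oqmg cxcc ndrd oive wcz vrk xqicw mko vkz kcquv ort
Final line count: 16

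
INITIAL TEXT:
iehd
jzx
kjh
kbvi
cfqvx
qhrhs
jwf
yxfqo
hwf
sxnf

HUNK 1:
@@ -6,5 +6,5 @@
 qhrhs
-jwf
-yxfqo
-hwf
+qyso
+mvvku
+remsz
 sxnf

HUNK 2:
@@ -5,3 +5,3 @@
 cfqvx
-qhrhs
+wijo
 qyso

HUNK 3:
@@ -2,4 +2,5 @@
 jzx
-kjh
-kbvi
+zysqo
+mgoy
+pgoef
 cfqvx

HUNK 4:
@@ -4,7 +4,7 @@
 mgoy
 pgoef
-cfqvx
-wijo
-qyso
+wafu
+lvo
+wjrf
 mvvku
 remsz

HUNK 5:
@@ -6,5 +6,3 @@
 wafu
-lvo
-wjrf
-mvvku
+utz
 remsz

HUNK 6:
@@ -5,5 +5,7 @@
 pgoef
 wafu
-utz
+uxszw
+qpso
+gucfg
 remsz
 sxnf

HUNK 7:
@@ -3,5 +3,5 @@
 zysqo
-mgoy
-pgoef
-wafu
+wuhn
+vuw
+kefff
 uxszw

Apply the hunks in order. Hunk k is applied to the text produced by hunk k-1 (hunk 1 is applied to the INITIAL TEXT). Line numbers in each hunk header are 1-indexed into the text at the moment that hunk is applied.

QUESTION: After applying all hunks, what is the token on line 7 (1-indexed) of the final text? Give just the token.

Hunk 1: at line 6 remove [jwf,yxfqo,hwf] add [qyso,mvvku,remsz] -> 10 lines: iehd jzx kjh kbvi cfqvx qhrhs qyso mvvku remsz sxnf
Hunk 2: at line 5 remove [qhrhs] add [wijo] -> 10 lines: iehd jzx kjh kbvi cfqvx wijo qyso mvvku remsz sxnf
Hunk 3: at line 2 remove [kjh,kbvi] add [zysqo,mgoy,pgoef] -> 11 lines: iehd jzx zysqo mgoy pgoef cfqvx wijo qyso mvvku remsz sxnf
Hunk 4: at line 4 remove [cfqvx,wijo,qyso] add [wafu,lvo,wjrf] -> 11 lines: iehd jzx zysqo mgoy pgoef wafu lvo wjrf mvvku remsz sxnf
Hunk 5: at line 6 remove [lvo,wjrf,mvvku] add [utz] -> 9 lines: iehd jzx zysqo mgoy pgoef wafu utz remsz sxnf
Hunk 6: at line 5 remove [utz] add [uxszw,qpso,gucfg] -> 11 lines: iehd jzx zysqo mgoy pgoef wafu uxszw qpso gucfg remsz sxnf
Hunk 7: at line 3 remove [mgoy,pgoef,wafu] add [wuhn,vuw,kefff] -> 11 lines: iehd jzx zysqo wuhn vuw kefff uxszw qpso gucfg remsz sxnf
Final line 7: uxszw

Answer: uxszw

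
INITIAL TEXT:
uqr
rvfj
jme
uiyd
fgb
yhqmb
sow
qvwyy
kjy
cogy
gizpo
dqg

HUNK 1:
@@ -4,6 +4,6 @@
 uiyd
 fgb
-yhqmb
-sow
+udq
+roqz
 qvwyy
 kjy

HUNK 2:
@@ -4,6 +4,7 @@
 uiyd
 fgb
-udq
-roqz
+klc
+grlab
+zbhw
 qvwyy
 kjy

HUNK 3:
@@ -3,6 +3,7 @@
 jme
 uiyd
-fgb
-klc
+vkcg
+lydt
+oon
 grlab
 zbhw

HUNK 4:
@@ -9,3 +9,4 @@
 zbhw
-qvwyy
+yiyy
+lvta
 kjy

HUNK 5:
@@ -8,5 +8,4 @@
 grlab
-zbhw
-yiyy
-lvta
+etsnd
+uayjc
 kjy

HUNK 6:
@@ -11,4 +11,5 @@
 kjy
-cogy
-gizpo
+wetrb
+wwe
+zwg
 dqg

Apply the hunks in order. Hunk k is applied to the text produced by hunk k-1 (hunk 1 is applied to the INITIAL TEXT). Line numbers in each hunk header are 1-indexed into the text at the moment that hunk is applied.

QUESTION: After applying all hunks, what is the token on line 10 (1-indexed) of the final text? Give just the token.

Answer: uayjc

Derivation:
Hunk 1: at line 4 remove [yhqmb,sow] add [udq,roqz] -> 12 lines: uqr rvfj jme uiyd fgb udq roqz qvwyy kjy cogy gizpo dqg
Hunk 2: at line 4 remove [udq,roqz] add [klc,grlab,zbhw] -> 13 lines: uqr rvfj jme uiyd fgb klc grlab zbhw qvwyy kjy cogy gizpo dqg
Hunk 3: at line 3 remove [fgb,klc] add [vkcg,lydt,oon] -> 14 lines: uqr rvfj jme uiyd vkcg lydt oon grlab zbhw qvwyy kjy cogy gizpo dqg
Hunk 4: at line 9 remove [qvwyy] add [yiyy,lvta] -> 15 lines: uqr rvfj jme uiyd vkcg lydt oon grlab zbhw yiyy lvta kjy cogy gizpo dqg
Hunk 5: at line 8 remove [zbhw,yiyy,lvta] add [etsnd,uayjc] -> 14 lines: uqr rvfj jme uiyd vkcg lydt oon grlab etsnd uayjc kjy cogy gizpo dqg
Hunk 6: at line 11 remove [cogy,gizpo] add [wetrb,wwe,zwg] -> 15 lines: uqr rvfj jme uiyd vkcg lydt oon grlab etsnd uayjc kjy wetrb wwe zwg dqg
Final line 10: uayjc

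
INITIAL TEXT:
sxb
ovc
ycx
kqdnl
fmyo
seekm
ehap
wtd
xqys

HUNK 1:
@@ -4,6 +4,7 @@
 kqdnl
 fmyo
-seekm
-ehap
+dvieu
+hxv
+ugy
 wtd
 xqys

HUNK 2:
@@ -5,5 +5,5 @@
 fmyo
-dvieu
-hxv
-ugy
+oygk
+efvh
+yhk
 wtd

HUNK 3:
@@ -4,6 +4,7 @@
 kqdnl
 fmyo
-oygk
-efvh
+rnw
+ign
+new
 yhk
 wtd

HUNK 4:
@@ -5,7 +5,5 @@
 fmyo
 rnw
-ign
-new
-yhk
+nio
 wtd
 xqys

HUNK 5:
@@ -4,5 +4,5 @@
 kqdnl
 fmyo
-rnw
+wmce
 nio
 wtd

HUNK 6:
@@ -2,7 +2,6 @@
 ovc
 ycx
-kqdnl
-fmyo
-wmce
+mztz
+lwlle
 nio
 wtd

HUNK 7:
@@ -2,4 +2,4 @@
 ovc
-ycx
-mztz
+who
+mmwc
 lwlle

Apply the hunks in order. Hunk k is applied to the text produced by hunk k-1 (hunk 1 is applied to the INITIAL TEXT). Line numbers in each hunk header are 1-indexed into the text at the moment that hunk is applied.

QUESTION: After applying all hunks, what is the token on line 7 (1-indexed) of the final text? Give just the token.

Answer: wtd

Derivation:
Hunk 1: at line 4 remove [seekm,ehap] add [dvieu,hxv,ugy] -> 10 lines: sxb ovc ycx kqdnl fmyo dvieu hxv ugy wtd xqys
Hunk 2: at line 5 remove [dvieu,hxv,ugy] add [oygk,efvh,yhk] -> 10 lines: sxb ovc ycx kqdnl fmyo oygk efvh yhk wtd xqys
Hunk 3: at line 4 remove [oygk,efvh] add [rnw,ign,new] -> 11 lines: sxb ovc ycx kqdnl fmyo rnw ign new yhk wtd xqys
Hunk 4: at line 5 remove [ign,new,yhk] add [nio] -> 9 lines: sxb ovc ycx kqdnl fmyo rnw nio wtd xqys
Hunk 5: at line 4 remove [rnw] add [wmce] -> 9 lines: sxb ovc ycx kqdnl fmyo wmce nio wtd xqys
Hunk 6: at line 2 remove [kqdnl,fmyo,wmce] add [mztz,lwlle] -> 8 lines: sxb ovc ycx mztz lwlle nio wtd xqys
Hunk 7: at line 2 remove [ycx,mztz] add [who,mmwc] -> 8 lines: sxb ovc who mmwc lwlle nio wtd xqys
Final line 7: wtd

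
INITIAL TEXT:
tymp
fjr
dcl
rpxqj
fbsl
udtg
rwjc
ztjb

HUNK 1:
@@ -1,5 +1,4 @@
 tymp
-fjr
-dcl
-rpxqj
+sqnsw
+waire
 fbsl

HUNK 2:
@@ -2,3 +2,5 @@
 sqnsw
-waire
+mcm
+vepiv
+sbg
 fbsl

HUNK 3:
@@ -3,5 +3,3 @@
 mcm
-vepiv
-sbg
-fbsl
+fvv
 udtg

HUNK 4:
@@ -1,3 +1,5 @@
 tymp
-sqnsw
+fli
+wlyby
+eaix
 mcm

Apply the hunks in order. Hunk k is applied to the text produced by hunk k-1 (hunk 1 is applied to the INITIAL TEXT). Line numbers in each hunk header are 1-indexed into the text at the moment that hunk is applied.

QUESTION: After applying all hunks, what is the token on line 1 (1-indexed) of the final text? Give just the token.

Answer: tymp

Derivation:
Hunk 1: at line 1 remove [fjr,dcl,rpxqj] add [sqnsw,waire] -> 7 lines: tymp sqnsw waire fbsl udtg rwjc ztjb
Hunk 2: at line 2 remove [waire] add [mcm,vepiv,sbg] -> 9 lines: tymp sqnsw mcm vepiv sbg fbsl udtg rwjc ztjb
Hunk 3: at line 3 remove [vepiv,sbg,fbsl] add [fvv] -> 7 lines: tymp sqnsw mcm fvv udtg rwjc ztjb
Hunk 4: at line 1 remove [sqnsw] add [fli,wlyby,eaix] -> 9 lines: tymp fli wlyby eaix mcm fvv udtg rwjc ztjb
Final line 1: tymp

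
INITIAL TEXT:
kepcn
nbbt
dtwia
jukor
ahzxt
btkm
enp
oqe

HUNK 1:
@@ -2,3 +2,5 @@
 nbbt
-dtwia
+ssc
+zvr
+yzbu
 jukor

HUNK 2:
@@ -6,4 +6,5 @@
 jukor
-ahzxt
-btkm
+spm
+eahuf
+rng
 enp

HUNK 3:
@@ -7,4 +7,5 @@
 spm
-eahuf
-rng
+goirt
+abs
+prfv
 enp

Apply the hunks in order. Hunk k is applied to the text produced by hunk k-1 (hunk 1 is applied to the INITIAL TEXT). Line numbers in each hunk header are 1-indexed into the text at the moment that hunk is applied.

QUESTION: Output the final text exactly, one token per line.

Hunk 1: at line 2 remove [dtwia] add [ssc,zvr,yzbu] -> 10 lines: kepcn nbbt ssc zvr yzbu jukor ahzxt btkm enp oqe
Hunk 2: at line 6 remove [ahzxt,btkm] add [spm,eahuf,rng] -> 11 lines: kepcn nbbt ssc zvr yzbu jukor spm eahuf rng enp oqe
Hunk 3: at line 7 remove [eahuf,rng] add [goirt,abs,prfv] -> 12 lines: kepcn nbbt ssc zvr yzbu jukor spm goirt abs prfv enp oqe

Answer: kepcn
nbbt
ssc
zvr
yzbu
jukor
spm
goirt
abs
prfv
enp
oqe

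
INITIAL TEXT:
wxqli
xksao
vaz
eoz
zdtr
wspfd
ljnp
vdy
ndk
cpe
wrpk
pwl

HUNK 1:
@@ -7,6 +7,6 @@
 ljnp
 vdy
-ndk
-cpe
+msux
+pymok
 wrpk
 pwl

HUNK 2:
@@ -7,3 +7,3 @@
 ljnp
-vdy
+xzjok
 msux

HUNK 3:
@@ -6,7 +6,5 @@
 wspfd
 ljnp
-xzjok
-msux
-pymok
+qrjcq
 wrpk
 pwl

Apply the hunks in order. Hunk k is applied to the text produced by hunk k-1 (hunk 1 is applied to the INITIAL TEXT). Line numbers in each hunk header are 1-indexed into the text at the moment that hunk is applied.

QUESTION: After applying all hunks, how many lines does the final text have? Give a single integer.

Hunk 1: at line 7 remove [ndk,cpe] add [msux,pymok] -> 12 lines: wxqli xksao vaz eoz zdtr wspfd ljnp vdy msux pymok wrpk pwl
Hunk 2: at line 7 remove [vdy] add [xzjok] -> 12 lines: wxqli xksao vaz eoz zdtr wspfd ljnp xzjok msux pymok wrpk pwl
Hunk 3: at line 6 remove [xzjok,msux,pymok] add [qrjcq] -> 10 lines: wxqli xksao vaz eoz zdtr wspfd ljnp qrjcq wrpk pwl
Final line count: 10

Answer: 10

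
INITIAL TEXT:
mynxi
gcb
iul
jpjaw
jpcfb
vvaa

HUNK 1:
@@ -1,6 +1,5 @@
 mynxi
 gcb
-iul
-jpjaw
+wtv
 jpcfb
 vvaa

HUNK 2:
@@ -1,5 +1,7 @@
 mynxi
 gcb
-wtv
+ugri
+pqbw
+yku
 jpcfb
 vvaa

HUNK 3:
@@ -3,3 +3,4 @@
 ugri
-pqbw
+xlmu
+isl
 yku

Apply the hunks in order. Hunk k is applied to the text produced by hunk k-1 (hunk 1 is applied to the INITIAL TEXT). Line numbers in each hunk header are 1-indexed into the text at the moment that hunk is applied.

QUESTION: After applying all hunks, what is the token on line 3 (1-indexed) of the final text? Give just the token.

Answer: ugri

Derivation:
Hunk 1: at line 1 remove [iul,jpjaw] add [wtv] -> 5 lines: mynxi gcb wtv jpcfb vvaa
Hunk 2: at line 1 remove [wtv] add [ugri,pqbw,yku] -> 7 lines: mynxi gcb ugri pqbw yku jpcfb vvaa
Hunk 3: at line 3 remove [pqbw] add [xlmu,isl] -> 8 lines: mynxi gcb ugri xlmu isl yku jpcfb vvaa
Final line 3: ugri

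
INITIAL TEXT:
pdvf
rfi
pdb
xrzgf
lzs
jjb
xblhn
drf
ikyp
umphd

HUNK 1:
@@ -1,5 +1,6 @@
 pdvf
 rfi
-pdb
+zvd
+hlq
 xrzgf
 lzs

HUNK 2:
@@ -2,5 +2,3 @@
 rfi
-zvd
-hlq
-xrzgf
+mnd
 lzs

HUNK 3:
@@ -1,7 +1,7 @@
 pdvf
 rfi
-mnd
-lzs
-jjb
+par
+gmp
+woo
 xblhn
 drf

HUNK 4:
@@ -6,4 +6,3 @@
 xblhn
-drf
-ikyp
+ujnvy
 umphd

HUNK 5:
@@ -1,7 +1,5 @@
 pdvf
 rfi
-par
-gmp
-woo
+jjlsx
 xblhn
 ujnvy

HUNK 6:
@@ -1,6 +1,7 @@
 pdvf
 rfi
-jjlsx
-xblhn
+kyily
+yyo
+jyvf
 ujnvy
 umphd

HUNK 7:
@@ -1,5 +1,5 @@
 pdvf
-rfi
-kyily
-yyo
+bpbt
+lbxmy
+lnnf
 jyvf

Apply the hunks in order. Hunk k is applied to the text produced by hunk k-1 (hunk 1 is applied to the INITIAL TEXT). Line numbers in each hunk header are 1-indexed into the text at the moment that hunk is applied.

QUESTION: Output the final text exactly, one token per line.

Answer: pdvf
bpbt
lbxmy
lnnf
jyvf
ujnvy
umphd

Derivation:
Hunk 1: at line 1 remove [pdb] add [zvd,hlq] -> 11 lines: pdvf rfi zvd hlq xrzgf lzs jjb xblhn drf ikyp umphd
Hunk 2: at line 2 remove [zvd,hlq,xrzgf] add [mnd] -> 9 lines: pdvf rfi mnd lzs jjb xblhn drf ikyp umphd
Hunk 3: at line 1 remove [mnd,lzs,jjb] add [par,gmp,woo] -> 9 lines: pdvf rfi par gmp woo xblhn drf ikyp umphd
Hunk 4: at line 6 remove [drf,ikyp] add [ujnvy] -> 8 lines: pdvf rfi par gmp woo xblhn ujnvy umphd
Hunk 5: at line 1 remove [par,gmp,woo] add [jjlsx] -> 6 lines: pdvf rfi jjlsx xblhn ujnvy umphd
Hunk 6: at line 1 remove [jjlsx,xblhn] add [kyily,yyo,jyvf] -> 7 lines: pdvf rfi kyily yyo jyvf ujnvy umphd
Hunk 7: at line 1 remove [rfi,kyily,yyo] add [bpbt,lbxmy,lnnf] -> 7 lines: pdvf bpbt lbxmy lnnf jyvf ujnvy umphd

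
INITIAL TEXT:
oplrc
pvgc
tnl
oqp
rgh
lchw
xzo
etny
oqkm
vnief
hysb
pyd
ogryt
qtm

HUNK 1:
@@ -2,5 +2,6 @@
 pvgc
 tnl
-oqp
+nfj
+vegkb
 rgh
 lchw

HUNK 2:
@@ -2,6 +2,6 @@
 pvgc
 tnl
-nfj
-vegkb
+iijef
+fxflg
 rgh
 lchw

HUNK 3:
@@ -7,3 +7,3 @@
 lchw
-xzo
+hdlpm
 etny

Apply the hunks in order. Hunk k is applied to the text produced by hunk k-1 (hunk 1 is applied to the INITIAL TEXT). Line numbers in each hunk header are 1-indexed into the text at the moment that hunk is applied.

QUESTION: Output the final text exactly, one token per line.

Answer: oplrc
pvgc
tnl
iijef
fxflg
rgh
lchw
hdlpm
etny
oqkm
vnief
hysb
pyd
ogryt
qtm

Derivation:
Hunk 1: at line 2 remove [oqp] add [nfj,vegkb] -> 15 lines: oplrc pvgc tnl nfj vegkb rgh lchw xzo etny oqkm vnief hysb pyd ogryt qtm
Hunk 2: at line 2 remove [nfj,vegkb] add [iijef,fxflg] -> 15 lines: oplrc pvgc tnl iijef fxflg rgh lchw xzo etny oqkm vnief hysb pyd ogryt qtm
Hunk 3: at line 7 remove [xzo] add [hdlpm] -> 15 lines: oplrc pvgc tnl iijef fxflg rgh lchw hdlpm etny oqkm vnief hysb pyd ogryt qtm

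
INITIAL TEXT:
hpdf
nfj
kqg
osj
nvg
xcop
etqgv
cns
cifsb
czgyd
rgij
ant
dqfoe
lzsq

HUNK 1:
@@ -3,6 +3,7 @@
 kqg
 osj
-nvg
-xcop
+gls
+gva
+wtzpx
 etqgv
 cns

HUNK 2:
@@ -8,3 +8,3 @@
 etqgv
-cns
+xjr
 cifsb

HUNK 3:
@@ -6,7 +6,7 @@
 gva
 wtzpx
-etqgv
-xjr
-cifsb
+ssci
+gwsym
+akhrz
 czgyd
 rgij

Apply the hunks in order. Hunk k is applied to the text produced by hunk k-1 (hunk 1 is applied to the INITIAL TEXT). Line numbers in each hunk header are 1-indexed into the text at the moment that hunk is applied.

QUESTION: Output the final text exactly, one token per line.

Answer: hpdf
nfj
kqg
osj
gls
gva
wtzpx
ssci
gwsym
akhrz
czgyd
rgij
ant
dqfoe
lzsq

Derivation:
Hunk 1: at line 3 remove [nvg,xcop] add [gls,gva,wtzpx] -> 15 lines: hpdf nfj kqg osj gls gva wtzpx etqgv cns cifsb czgyd rgij ant dqfoe lzsq
Hunk 2: at line 8 remove [cns] add [xjr] -> 15 lines: hpdf nfj kqg osj gls gva wtzpx etqgv xjr cifsb czgyd rgij ant dqfoe lzsq
Hunk 3: at line 6 remove [etqgv,xjr,cifsb] add [ssci,gwsym,akhrz] -> 15 lines: hpdf nfj kqg osj gls gva wtzpx ssci gwsym akhrz czgyd rgij ant dqfoe lzsq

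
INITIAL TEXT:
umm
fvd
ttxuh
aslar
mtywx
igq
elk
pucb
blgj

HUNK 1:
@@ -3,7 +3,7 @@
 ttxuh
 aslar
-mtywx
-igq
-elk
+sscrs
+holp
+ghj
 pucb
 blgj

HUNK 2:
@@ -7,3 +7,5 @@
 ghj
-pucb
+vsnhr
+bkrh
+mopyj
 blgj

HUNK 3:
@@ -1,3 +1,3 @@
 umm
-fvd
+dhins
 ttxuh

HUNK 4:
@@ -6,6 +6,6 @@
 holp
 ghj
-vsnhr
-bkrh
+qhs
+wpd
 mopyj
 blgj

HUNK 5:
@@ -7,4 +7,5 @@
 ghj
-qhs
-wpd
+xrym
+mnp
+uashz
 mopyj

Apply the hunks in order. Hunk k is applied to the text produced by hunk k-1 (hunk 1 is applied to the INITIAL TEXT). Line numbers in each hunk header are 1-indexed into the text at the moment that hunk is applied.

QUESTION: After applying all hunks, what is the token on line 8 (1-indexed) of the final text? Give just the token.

Answer: xrym

Derivation:
Hunk 1: at line 3 remove [mtywx,igq,elk] add [sscrs,holp,ghj] -> 9 lines: umm fvd ttxuh aslar sscrs holp ghj pucb blgj
Hunk 2: at line 7 remove [pucb] add [vsnhr,bkrh,mopyj] -> 11 lines: umm fvd ttxuh aslar sscrs holp ghj vsnhr bkrh mopyj blgj
Hunk 3: at line 1 remove [fvd] add [dhins] -> 11 lines: umm dhins ttxuh aslar sscrs holp ghj vsnhr bkrh mopyj blgj
Hunk 4: at line 6 remove [vsnhr,bkrh] add [qhs,wpd] -> 11 lines: umm dhins ttxuh aslar sscrs holp ghj qhs wpd mopyj blgj
Hunk 5: at line 7 remove [qhs,wpd] add [xrym,mnp,uashz] -> 12 lines: umm dhins ttxuh aslar sscrs holp ghj xrym mnp uashz mopyj blgj
Final line 8: xrym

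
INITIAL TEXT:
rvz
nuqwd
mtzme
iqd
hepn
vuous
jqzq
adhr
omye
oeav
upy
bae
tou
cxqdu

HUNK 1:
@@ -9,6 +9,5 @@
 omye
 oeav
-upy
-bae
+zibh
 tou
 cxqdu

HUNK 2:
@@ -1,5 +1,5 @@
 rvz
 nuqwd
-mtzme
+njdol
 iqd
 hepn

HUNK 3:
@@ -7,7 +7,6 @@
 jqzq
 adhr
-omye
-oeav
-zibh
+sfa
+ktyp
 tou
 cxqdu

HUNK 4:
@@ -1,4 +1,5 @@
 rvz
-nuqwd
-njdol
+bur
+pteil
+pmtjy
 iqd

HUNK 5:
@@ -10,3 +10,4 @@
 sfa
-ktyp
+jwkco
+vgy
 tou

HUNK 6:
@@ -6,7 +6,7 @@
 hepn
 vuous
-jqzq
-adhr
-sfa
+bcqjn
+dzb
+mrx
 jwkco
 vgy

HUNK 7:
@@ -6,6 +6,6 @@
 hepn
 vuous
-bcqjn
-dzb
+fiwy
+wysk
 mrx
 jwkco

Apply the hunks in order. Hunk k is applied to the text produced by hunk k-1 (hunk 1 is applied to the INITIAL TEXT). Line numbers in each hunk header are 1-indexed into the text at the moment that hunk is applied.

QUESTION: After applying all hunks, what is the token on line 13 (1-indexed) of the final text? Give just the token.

Hunk 1: at line 9 remove [upy,bae] add [zibh] -> 13 lines: rvz nuqwd mtzme iqd hepn vuous jqzq adhr omye oeav zibh tou cxqdu
Hunk 2: at line 1 remove [mtzme] add [njdol] -> 13 lines: rvz nuqwd njdol iqd hepn vuous jqzq adhr omye oeav zibh tou cxqdu
Hunk 3: at line 7 remove [omye,oeav,zibh] add [sfa,ktyp] -> 12 lines: rvz nuqwd njdol iqd hepn vuous jqzq adhr sfa ktyp tou cxqdu
Hunk 4: at line 1 remove [nuqwd,njdol] add [bur,pteil,pmtjy] -> 13 lines: rvz bur pteil pmtjy iqd hepn vuous jqzq adhr sfa ktyp tou cxqdu
Hunk 5: at line 10 remove [ktyp] add [jwkco,vgy] -> 14 lines: rvz bur pteil pmtjy iqd hepn vuous jqzq adhr sfa jwkco vgy tou cxqdu
Hunk 6: at line 6 remove [jqzq,adhr,sfa] add [bcqjn,dzb,mrx] -> 14 lines: rvz bur pteil pmtjy iqd hepn vuous bcqjn dzb mrx jwkco vgy tou cxqdu
Hunk 7: at line 6 remove [bcqjn,dzb] add [fiwy,wysk] -> 14 lines: rvz bur pteil pmtjy iqd hepn vuous fiwy wysk mrx jwkco vgy tou cxqdu
Final line 13: tou

Answer: tou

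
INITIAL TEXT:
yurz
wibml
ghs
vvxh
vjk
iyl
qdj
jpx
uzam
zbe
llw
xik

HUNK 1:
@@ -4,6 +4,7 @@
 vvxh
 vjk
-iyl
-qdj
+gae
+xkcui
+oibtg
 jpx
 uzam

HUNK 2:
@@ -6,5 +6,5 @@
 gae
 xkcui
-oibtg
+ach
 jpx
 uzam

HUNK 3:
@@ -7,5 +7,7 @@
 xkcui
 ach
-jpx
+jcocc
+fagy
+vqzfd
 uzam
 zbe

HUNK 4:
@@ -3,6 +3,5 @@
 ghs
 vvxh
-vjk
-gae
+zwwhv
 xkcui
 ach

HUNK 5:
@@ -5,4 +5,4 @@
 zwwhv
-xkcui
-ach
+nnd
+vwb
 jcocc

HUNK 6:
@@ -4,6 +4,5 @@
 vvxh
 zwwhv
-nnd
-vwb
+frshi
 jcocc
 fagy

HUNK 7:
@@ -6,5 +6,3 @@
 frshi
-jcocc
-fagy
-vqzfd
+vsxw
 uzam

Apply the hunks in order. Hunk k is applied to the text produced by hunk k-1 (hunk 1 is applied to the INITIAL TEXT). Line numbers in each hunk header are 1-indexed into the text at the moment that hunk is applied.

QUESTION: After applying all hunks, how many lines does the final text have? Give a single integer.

Answer: 11

Derivation:
Hunk 1: at line 4 remove [iyl,qdj] add [gae,xkcui,oibtg] -> 13 lines: yurz wibml ghs vvxh vjk gae xkcui oibtg jpx uzam zbe llw xik
Hunk 2: at line 6 remove [oibtg] add [ach] -> 13 lines: yurz wibml ghs vvxh vjk gae xkcui ach jpx uzam zbe llw xik
Hunk 3: at line 7 remove [jpx] add [jcocc,fagy,vqzfd] -> 15 lines: yurz wibml ghs vvxh vjk gae xkcui ach jcocc fagy vqzfd uzam zbe llw xik
Hunk 4: at line 3 remove [vjk,gae] add [zwwhv] -> 14 lines: yurz wibml ghs vvxh zwwhv xkcui ach jcocc fagy vqzfd uzam zbe llw xik
Hunk 5: at line 5 remove [xkcui,ach] add [nnd,vwb] -> 14 lines: yurz wibml ghs vvxh zwwhv nnd vwb jcocc fagy vqzfd uzam zbe llw xik
Hunk 6: at line 4 remove [nnd,vwb] add [frshi] -> 13 lines: yurz wibml ghs vvxh zwwhv frshi jcocc fagy vqzfd uzam zbe llw xik
Hunk 7: at line 6 remove [jcocc,fagy,vqzfd] add [vsxw] -> 11 lines: yurz wibml ghs vvxh zwwhv frshi vsxw uzam zbe llw xik
Final line count: 11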